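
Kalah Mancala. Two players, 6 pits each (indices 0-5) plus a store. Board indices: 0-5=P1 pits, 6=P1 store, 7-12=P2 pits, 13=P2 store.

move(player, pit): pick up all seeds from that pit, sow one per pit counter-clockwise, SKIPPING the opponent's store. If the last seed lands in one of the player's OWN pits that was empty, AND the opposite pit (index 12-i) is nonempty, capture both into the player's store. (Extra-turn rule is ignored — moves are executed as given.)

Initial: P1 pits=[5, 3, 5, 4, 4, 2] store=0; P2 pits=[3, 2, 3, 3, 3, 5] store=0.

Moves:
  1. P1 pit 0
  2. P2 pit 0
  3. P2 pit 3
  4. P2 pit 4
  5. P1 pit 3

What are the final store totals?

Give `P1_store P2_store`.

Move 1: P1 pit0 -> P1=[0,4,6,5,5,3](0) P2=[3,2,3,3,3,5](0)
Move 2: P2 pit0 -> P1=[0,4,6,5,5,3](0) P2=[0,3,4,4,3,5](0)
Move 3: P2 pit3 -> P1=[1,4,6,5,5,3](0) P2=[0,3,4,0,4,6](1)
Move 4: P2 pit4 -> P1=[2,5,6,5,5,3](0) P2=[0,3,4,0,0,7](2)
Move 5: P1 pit3 -> P1=[2,5,6,0,6,4](1) P2=[1,4,4,0,0,7](2)

Answer: 1 2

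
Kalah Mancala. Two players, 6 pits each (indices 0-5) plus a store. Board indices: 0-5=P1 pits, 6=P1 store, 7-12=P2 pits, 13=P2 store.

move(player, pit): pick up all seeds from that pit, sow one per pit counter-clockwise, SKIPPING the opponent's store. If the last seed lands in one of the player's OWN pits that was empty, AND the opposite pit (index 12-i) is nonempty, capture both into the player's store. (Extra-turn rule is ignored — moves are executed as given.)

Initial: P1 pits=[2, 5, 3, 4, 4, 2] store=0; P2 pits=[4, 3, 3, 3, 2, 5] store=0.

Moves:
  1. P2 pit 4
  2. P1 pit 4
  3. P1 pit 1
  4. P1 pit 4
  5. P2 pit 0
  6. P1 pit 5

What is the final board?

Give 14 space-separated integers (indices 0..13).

Move 1: P2 pit4 -> P1=[2,5,3,4,4,2](0) P2=[4,3,3,3,0,6](1)
Move 2: P1 pit4 -> P1=[2,5,3,4,0,3](1) P2=[5,4,3,3,0,6](1)
Move 3: P1 pit1 -> P1=[2,0,4,5,1,4](2) P2=[5,4,3,3,0,6](1)
Move 4: P1 pit4 -> P1=[2,0,4,5,0,5](2) P2=[5,4,3,3,0,6](1)
Move 5: P2 pit0 -> P1=[2,0,4,5,0,5](2) P2=[0,5,4,4,1,7](1)
Move 6: P1 pit5 -> P1=[2,0,4,5,0,0](3) P2=[1,6,5,5,1,7](1)

Answer: 2 0 4 5 0 0 3 1 6 5 5 1 7 1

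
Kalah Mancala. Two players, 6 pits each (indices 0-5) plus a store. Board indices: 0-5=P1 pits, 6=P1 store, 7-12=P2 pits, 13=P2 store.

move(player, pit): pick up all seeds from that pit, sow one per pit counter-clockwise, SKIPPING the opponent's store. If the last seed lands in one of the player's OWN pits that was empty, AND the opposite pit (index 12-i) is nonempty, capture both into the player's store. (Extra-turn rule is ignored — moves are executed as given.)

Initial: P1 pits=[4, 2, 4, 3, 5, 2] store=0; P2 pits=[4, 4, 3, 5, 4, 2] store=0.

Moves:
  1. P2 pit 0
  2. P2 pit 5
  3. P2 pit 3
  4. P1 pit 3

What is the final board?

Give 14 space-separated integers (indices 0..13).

Move 1: P2 pit0 -> P1=[4,2,4,3,5,2](0) P2=[0,5,4,6,5,2](0)
Move 2: P2 pit5 -> P1=[5,2,4,3,5,2](0) P2=[0,5,4,6,5,0](1)
Move 3: P2 pit3 -> P1=[6,3,5,3,5,2](0) P2=[0,5,4,0,6,1](2)
Move 4: P1 pit3 -> P1=[6,3,5,0,6,3](1) P2=[0,5,4,0,6,1](2)

Answer: 6 3 5 0 6 3 1 0 5 4 0 6 1 2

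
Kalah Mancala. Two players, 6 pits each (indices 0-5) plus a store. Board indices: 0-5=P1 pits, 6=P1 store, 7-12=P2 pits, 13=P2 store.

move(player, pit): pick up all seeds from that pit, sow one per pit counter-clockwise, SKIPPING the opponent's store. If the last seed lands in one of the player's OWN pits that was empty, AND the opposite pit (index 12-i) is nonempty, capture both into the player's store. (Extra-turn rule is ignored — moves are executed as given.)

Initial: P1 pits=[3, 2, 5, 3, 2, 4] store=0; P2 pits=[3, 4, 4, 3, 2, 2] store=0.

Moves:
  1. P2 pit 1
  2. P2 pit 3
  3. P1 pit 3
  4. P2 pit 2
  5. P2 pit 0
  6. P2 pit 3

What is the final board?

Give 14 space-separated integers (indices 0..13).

Answer: 5 2 5 0 3 5 1 0 1 1 0 6 6 2

Derivation:
Move 1: P2 pit1 -> P1=[3,2,5,3,2,4](0) P2=[3,0,5,4,3,3](0)
Move 2: P2 pit3 -> P1=[4,2,5,3,2,4](0) P2=[3,0,5,0,4,4](1)
Move 3: P1 pit3 -> P1=[4,2,5,0,3,5](1) P2=[3,0,5,0,4,4](1)
Move 4: P2 pit2 -> P1=[5,2,5,0,3,5](1) P2=[3,0,0,1,5,5](2)
Move 5: P2 pit0 -> P1=[5,2,5,0,3,5](1) P2=[0,1,1,2,5,5](2)
Move 6: P2 pit3 -> P1=[5,2,5,0,3,5](1) P2=[0,1,1,0,6,6](2)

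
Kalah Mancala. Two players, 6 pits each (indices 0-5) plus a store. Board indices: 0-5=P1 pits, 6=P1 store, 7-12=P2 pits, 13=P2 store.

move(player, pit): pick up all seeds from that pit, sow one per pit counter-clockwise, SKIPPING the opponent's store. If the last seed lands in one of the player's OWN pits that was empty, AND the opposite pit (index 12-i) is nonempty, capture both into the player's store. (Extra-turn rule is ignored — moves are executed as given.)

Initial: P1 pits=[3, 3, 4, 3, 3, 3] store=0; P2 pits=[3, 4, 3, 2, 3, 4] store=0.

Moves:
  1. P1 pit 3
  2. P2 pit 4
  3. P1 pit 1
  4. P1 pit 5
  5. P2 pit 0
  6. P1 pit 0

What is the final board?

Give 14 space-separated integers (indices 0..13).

Move 1: P1 pit3 -> P1=[3,3,4,0,4,4](1) P2=[3,4,3,2,3,4](0)
Move 2: P2 pit4 -> P1=[4,3,4,0,4,4](1) P2=[3,4,3,2,0,5](1)
Move 3: P1 pit1 -> P1=[4,0,5,1,5,4](1) P2=[3,4,3,2,0,5](1)
Move 4: P1 pit5 -> P1=[4,0,5,1,5,0](2) P2=[4,5,4,2,0,5](1)
Move 5: P2 pit0 -> P1=[4,0,5,1,5,0](2) P2=[0,6,5,3,1,5](1)
Move 6: P1 pit0 -> P1=[0,1,6,2,6,0](2) P2=[0,6,5,3,1,5](1)

Answer: 0 1 6 2 6 0 2 0 6 5 3 1 5 1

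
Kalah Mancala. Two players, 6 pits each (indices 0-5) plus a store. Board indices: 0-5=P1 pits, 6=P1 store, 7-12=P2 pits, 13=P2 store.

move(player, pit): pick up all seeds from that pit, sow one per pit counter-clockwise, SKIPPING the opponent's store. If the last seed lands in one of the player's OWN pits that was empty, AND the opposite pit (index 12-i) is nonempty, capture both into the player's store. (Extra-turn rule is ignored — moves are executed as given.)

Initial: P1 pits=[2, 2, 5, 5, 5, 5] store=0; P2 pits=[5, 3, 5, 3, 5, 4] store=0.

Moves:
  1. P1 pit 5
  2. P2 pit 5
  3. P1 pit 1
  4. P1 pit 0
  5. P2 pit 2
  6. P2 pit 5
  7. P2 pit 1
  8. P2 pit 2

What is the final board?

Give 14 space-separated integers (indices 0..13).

Answer: 0 2 8 7 6 0 1 6 0 0 7 7 0 5

Derivation:
Move 1: P1 pit5 -> P1=[2,2,5,5,5,0](1) P2=[6,4,6,4,5,4](0)
Move 2: P2 pit5 -> P1=[3,3,6,5,5,0](1) P2=[6,4,6,4,5,0](1)
Move 3: P1 pit1 -> P1=[3,0,7,6,6,0](1) P2=[6,4,6,4,5,0](1)
Move 4: P1 pit0 -> P1=[0,1,8,7,6,0](1) P2=[6,4,6,4,5,0](1)
Move 5: P2 pit2 -> P1=[1,2,8,7,6,0](1) P2=[6,4,0,5,6,1](2)
Move 6: P2 pit5 -> P1=[1,2,8,7,6,0](1) P2=[6,4,0,5,6,0](3)
Move 7: P2 pit1 -> P1=[0,2,8,7,6,0](1) P2=[6,0,1,6,7,0](5)
Move 8: P2 pit2 -> P1=[0,2,8,7,6,0](1) P2=[6,0,0,7,7,0](5)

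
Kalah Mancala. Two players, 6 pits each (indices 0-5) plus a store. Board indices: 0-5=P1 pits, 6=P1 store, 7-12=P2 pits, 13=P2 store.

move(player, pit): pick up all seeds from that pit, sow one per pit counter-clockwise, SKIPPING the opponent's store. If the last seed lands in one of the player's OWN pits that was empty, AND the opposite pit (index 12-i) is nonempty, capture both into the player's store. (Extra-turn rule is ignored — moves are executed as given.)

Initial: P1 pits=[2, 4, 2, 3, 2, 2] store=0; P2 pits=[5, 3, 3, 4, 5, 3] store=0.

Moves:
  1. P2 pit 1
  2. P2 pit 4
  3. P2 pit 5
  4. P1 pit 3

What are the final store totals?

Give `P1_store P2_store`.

Move 1: P2 pit1 -> P1=[2,4,2,3,2,2](0) P2=[5,0,4,5,6,3](0)
Move 2: P2 pit4 -> P1=[3,5,3,4,2,2](0) P2=[5,0,4,5,0,4](1)
Move 3: P2 pit5 -> P1=[4,6,4,4,2,2](0) P2=[5,0,4,5,0,0](2)
Move 4: P1 pit3 -> P1=[4,6,4,0,3,3](1) P2=[6,0,4,5,0,0](2)

Answer: 1 2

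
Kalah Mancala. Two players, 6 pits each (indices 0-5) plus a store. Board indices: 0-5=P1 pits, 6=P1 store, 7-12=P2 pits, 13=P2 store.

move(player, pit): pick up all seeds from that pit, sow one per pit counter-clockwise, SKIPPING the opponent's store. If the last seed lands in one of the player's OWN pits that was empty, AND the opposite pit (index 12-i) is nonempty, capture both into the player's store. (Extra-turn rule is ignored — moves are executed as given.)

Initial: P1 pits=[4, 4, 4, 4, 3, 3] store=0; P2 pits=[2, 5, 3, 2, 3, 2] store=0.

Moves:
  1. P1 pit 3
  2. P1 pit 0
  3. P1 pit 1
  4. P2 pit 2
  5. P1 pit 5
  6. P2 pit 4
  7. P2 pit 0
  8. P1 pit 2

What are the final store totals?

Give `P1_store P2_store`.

Answer: 4 3

Derivation:
Move 1: P1 pit3 -> P1=[4,4,4,0,4,4](1) P2=[3,5,3,2,3,2](0)
Move 2: P1 pit0 -> P1=[0,5,5,1,5,4](1) P2=[3,5,3,2,3,2](0)
Move 3: P1 pit1 -> P1=[0,0,6,2,6,5](2) P2=[3,5,3,2,3,2](0)
Move 4: P2 pit2 -> P1=[0,0,6,2,6,5](2) P2=[3,5,0,3,4,3](0)
Move 5: P1 pit5 -> P1=[0,0,6,2,6,0](3) P2=[4,6,1,4,4,3](0)
Move 6: P2 pit4 -> P1=[1,1,6,2,6,0](3) P2=[4,6,1,4,0,4](1)
Move 7: P2 pit0 -> P1=[1,0,6,2,6,0](3) P2=[0,7,2,5,0,4](3)
Move 8: P1 pit2 -> P1=[1,0,0,3,7,1](4) P2=[1,8,2,5,0,4](3)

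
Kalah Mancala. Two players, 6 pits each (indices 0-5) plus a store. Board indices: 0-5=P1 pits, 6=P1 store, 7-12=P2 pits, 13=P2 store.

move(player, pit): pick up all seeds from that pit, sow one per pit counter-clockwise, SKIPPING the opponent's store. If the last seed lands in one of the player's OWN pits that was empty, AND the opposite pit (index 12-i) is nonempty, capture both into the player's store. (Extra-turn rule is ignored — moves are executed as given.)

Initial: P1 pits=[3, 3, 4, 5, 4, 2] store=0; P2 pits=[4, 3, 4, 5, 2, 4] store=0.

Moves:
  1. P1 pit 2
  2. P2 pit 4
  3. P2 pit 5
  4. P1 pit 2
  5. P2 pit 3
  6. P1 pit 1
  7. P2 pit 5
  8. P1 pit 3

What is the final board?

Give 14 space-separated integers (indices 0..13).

Move 1: P1 pit2 -> P1=[3,3,0,6,5,3](1) P2=[4,3,4,5,2,4](0)
Move 2: P2 pit4 -> P1=[3,3,0,6,5,3](1) P2=[4,3,4,5,0,5](1)
Move 3: P2 pit5 -> P1=[4,4,1,7,5,3](1) P2=[4,3,4,5,0,0](2)
Move 4: P1 pit2 -> P1=[4,4,0,8,5,3](1) P2=[4,3,4,5,0,0](2)
Move 5: P2 pit3 -> P1=[5,5,0,8,5,3](1) P2=[4,3,4,0,1,1](3)
Move 6: P1 pit1 -> P1=[5,0,1,9,6,4](2) P2=[4,3,4,0,1,1](3)
Move 7: P2 pit5 -> P1=[5,0,1,9,6,4](2) P2=[4,3,4,0,1,0](4)
Move 8: P1 pit3 -> P1=[5,0,1,0,7,5](3) P2=[5,4,5,1,2,1](4)

Answer: 5 0 1 0 7 5 3 5 4 5 1 2 1 4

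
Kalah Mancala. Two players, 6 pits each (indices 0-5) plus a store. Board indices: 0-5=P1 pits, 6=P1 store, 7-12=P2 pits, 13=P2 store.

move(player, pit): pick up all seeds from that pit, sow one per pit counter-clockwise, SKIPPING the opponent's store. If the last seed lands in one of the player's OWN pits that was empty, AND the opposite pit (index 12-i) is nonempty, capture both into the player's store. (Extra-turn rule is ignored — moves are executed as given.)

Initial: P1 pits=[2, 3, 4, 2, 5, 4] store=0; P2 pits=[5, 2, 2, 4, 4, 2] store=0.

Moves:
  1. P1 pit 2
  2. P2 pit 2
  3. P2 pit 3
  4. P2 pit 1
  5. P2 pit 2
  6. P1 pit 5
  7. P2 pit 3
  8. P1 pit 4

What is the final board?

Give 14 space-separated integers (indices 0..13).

Move 1: P1 pit2 -> P1=[2,3,0,3,6,5](1) P2=[5,2,2,4,4,2](0)
Move 2: P2 pit2 -> P1=[2,3,0,3,6,5](1) P2=[5,2,0,5,5,2](0)
Move 3: P2 pit3 -> P1=[3,4,0,3,6,5](1) P2=[5,2,0,0,6,3](1)
Move 4: P2 pit1 -> P1=[3,4,0,3,6,5](1) P2=[5,0,1,1,6,3](1)
Move 5: P2 pit2 -> P1=[3,4,0,3,6,5](1) P2=[5,0,0,2,6,3](1)
Move 6: P1 pit5 -> P1=[3,4,0,3,6,0](2) P2=[6,1,1,3,6,3](1)
Move 7: P2 pit3 -> P1=[3,4,0,3,6,0](2) P2=[6,1,1,0,7,4](2)
Move 8: P1 pit4 -> P1=[3,4,0,3,0,1](3) P2=[7,2,2,1,7,4](2)

Answer: 3 4 0 3 0 1 3 7 2 2 1 7 4 2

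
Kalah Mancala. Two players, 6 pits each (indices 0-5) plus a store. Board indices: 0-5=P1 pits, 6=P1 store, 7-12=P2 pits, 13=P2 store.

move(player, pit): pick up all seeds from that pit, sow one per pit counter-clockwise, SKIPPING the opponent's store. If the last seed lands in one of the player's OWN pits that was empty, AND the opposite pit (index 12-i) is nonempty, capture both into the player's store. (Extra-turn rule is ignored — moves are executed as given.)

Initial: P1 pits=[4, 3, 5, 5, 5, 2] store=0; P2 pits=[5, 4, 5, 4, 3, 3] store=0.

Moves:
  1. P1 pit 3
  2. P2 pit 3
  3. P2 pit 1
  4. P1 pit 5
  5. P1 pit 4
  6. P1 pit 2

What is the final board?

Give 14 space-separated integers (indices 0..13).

Move 1: P1 pit3 -> P1=[4,3,5,0,6,3](1) P2=[6,5,5,4,3,3](0)
Move 2: P2 pit3 -> P1=[5,3,5,0,6,3](1) P2=[6,5,5,0,4,4](1)
Move 3: P2 pit1 -> P1=[5,3,5,0,6,3](1) P2=[6,0,6,1,5,5](2)
Move 4: P1 pit5 -> P1=[5,3,5,0,6,0](2) P2=[7,1,6,1,5,5](2)
Move 5: P1 pit4 -> P1=[5,3,5,0,0,1](3) P2=[8,2,7,2,5,5](2)
Move 6: P1 pit2 -> P1=[5,3,0,1,1,2](4) P2=[9,2,7,2,5,5](2)

Answer: 5 3 0 1 1 2 4 9 2 7 2 5 5 2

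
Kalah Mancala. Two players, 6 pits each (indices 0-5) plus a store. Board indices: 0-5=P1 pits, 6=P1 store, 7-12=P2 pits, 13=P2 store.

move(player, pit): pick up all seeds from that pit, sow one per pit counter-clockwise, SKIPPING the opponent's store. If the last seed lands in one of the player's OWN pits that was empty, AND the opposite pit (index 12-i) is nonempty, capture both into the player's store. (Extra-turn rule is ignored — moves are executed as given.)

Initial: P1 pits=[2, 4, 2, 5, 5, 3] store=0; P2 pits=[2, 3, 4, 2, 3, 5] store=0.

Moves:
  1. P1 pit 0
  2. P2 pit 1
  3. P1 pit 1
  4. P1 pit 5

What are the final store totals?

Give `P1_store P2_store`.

Move 1: P1 pit0 -> P1=[0,5,3,5,5,3](0) P2=[2,3,4,2,3,5](0)
Move 2: P2 pit1 -> P1=[0,5,3,5,5,3](0) P2=[2,0,5,3,4,5](0)
Move 3: P1 pit1 -> P1=[0,0,4,6,6,4](1) P2=[2,0,5,3,4,5](0)
Move 4: P1 pit5 -> P1=[0,0,4,6,6,0](2) P2=[3,1,6,3,4,5](0)

Answer: 2 0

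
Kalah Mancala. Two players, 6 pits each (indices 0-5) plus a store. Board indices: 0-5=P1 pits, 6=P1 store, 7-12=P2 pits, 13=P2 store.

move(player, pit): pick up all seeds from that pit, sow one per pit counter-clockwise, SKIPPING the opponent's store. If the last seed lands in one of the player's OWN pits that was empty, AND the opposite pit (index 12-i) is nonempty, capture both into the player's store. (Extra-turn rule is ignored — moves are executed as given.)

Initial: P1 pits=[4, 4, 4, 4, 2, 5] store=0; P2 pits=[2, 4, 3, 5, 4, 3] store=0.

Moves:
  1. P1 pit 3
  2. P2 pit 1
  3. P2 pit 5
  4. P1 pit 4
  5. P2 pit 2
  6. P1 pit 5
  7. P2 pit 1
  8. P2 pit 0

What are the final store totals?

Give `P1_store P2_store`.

Move 1: P1 pit3 -> P1=[4,4,4,0,3,6](1) P2=[3,4,3,5,4,3](0)
Move 2: P2 pit1 -> P1=[4,4,4,0,3,6](1) P2=[3,0,4,6,5,4](0)
Move 3: P2 pit5 -> P1=[5,5,5,0,3,6](1) P2=[3,0,4,6,5,0](1)
Move 4: P1 pit4 -> P1=[5,5,5,0,0,7](2) P2=[4,0,4,6,5,0](1)
Move 5: P2 pit2 -> P1=[5,5,5,0,0,7](2) P2=[4,0,0,7,6,1](2)
Move 6: P1 pit5 -> P1=[5,5,5,0,0,0](3) P2=[5,1,1,8,7,2](2)
Move 7: P2 pit1 -> P1=[5,5,5,0,0,0](3) P2=[5,0,2,8,7,2](2)
Move 8: P2 pit0 -> P1=[5,5,5,0,0,0](3) P2=[0,1,3,9,8,3](2)

Answer: 3 2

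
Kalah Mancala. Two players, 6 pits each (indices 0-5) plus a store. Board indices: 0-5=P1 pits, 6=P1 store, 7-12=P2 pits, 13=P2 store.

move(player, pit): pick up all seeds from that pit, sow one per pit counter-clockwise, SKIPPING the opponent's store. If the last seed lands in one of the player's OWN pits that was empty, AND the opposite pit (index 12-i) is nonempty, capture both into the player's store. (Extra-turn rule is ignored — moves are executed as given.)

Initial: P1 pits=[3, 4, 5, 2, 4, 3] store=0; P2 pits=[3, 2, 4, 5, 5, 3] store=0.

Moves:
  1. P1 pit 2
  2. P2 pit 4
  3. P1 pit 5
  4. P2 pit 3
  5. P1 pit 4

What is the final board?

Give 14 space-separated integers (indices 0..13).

Move 1: P1 pit2 -> P1=[3,4,0,3,5,4](1) P2=[4,2,4,5,5,3](0)
Move 2: P2 pit4 -> P1=[4,5,1,3,5,4](1) P2=[4,2,4,5,0,4](1)
Move 3: P1 pit5 -> P1=[4,5,1,3,5,0](2) P2=[5,3,5,5,0,4](1)
Move 4: P2 pit3 -> P1=[5,6,1,3,5,0](2) P2=[5,3,5,0,1,5](2)
Move 5: P1 pit4 -> P1=[5,6,1,3,0,1](3) P2=[6,4,6,0,1,5](2)

Answer: 5 6 1 3 0 1 3 6 4 6 0 1 5 2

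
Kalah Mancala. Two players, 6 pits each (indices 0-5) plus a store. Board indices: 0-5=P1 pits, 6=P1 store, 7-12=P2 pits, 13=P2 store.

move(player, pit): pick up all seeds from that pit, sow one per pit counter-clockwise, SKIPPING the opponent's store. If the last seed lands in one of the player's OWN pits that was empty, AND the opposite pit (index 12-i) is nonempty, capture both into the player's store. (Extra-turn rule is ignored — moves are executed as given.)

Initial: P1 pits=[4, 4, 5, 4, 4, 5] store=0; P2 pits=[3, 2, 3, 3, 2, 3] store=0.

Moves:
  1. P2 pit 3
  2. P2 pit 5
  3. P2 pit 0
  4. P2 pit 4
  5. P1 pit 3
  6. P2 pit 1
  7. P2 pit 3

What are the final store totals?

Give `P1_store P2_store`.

Answer: 1 16

Derivation:
Move 1: P2 pit3 -> P1=[4,4,5,4,4,5](0) P2=[3,2,3,0,3,4](1)
Move 2: P2 pit5 -> P1=[5,5,6,4,4,5](0) P2=[3,2,3,0,3,0](2)
Move 3: P2 pit0 -> P1=[5,5,0,4,4,5](0) P2=[0,3,4,0,3,0](9)
Move 4: P2 pit4 -> P1=[6,5,0,4,4,5](0) P2=[0,3,4,0,0,1](10)
Move 5: P1 pit3 -> P1=[6,5,0,0,5,6](1) P2=[1,3,4,0,0,1](10)
Move 6: P2 pit1 -> P1=[6,0,0,0,5,6](1) P2=[1,0,5,1,0,1](16)
Move 7: P2 pit3 -> P1=[6,0,0,0,5,6](1) P2=[1,0,5,0,1,1](16)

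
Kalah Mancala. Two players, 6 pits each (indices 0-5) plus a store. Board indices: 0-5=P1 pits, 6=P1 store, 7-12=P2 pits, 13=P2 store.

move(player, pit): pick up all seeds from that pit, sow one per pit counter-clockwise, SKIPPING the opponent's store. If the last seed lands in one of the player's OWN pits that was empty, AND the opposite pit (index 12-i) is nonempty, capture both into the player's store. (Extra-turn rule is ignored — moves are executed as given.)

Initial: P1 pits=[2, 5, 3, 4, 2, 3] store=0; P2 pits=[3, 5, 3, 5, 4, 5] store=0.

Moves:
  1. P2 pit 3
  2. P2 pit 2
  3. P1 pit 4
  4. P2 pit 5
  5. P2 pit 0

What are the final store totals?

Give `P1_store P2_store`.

Move 1: P2 pit3 -> P1=[3,6,3,4,2,3](0) P2=[3,5,3,0,5,6](1)
Move 2: P2 pit2 -> P1=[3,6,3,4,2,3](0) P2=[3,5,0,1,6,7](1)
Move 3: P1 pit4 -> P1=[3,6,3,4,0,4](1) P2=[3,5,0,1,6,7](1)
Move 4: P2 pit5 -> P1=[4,7,4,5,1,5](1) P2=[3,5,0,1,6,0](2)
Move 5: P2 pit0 -> P1=[4,7,4,5,1,5](1) P2=[0,6,1,2,6,0](2)

Answer: 1 2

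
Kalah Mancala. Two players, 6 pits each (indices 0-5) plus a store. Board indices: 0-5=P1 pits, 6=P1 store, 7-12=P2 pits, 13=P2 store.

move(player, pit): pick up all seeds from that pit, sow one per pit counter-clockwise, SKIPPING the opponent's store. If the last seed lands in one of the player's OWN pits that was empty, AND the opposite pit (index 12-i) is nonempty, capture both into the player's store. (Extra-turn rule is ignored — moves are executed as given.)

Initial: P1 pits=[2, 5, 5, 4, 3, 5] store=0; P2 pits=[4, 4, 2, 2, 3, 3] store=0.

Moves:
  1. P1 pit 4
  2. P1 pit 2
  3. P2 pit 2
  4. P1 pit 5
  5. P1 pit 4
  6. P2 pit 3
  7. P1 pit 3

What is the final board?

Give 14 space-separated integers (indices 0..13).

Move 1: P1 pit4 -> P1=[2,5,5,4,0,6](1) P2=[5,4,2,2,3,3](0)
Move 2: P1 pit2 -> P1=[2,5,0,5,1,7](2) P2=[6,4,2,2,3,3](0)
Move 3: P2 pit2 -> P1=[2,5,0,5,1,7](2) P2=[6,4,0,3,4,3](0)
Move 4: P1 pit5 -> P1=[2,5,0,5,1,0](3) P2=[7,5,1,4,5,4](0)
Move 5: P1 pit4 -> P1=[2,5,0,5,0,0](11) P2=[0,5,1,4,5,4](0)
Move 6: P2 pit3 -> P1=[3,5,0,5,0,0](11) P2=[0,5,1,0,6,5](1)
Move 7: P1 pit3 -> P1=[3,5,0,0,1,1](12) P2=[1,6,1,0,6,5](1)

Answer: 3 5 0 0 1 1 12 1 6 1 0 6 5 1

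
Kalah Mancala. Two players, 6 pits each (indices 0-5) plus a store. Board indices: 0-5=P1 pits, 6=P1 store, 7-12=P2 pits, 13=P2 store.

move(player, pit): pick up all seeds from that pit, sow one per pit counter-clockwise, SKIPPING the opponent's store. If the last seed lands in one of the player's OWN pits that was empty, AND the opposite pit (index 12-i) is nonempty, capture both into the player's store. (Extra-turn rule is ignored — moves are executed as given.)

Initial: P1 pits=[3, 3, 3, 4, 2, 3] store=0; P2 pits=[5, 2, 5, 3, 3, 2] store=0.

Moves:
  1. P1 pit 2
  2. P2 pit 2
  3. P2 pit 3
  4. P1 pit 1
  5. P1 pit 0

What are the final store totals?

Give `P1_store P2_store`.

Answer: 0 2

Derivation:
Move 1: P1 pit2 -> P1=[3,3,0,5,3,4](0) P2=[5,2,5,3,3,2](0)
Move 2: P2 pit2 -> P1=[4,3,0,5,3,4](0) P2=[5,2,0,4,4,3](1)
Move 3: P2 pit3 -> P1=[5,3,0,5,3,4](0) P2=[5,2,0,0,5,4](2)
Move 4: P1 pit1 -> P1=[5,0,1,6,4,4](0) P2=[5,2,0,0,5,4](2)
Move 5: P1 pit0 -> P1=[0,1,2,7,5,5](0) P2=[5,2,0,0,5,4](2)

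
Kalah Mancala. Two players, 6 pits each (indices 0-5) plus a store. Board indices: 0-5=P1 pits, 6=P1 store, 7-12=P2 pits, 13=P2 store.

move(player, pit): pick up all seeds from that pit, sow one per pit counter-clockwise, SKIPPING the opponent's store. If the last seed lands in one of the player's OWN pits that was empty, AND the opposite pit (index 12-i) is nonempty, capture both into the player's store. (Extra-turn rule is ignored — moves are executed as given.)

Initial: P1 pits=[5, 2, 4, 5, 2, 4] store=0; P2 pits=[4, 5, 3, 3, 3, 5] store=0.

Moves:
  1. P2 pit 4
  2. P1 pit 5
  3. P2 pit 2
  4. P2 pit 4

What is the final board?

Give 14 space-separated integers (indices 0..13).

Move 1: P2 pit4 -> P1=[6,2,4,5,2,4](0) P2=[4,5,3,3,0,6](1)
Move 2: P1 pit5 -> P1=[6,2,4,5,2,0](1) P2=[5,6,4,3,0,6](1)
Move 3: P2 pit2 -> P1=[6,2,4,5,2,0](1) P2=[5,6,0,4,1,7](2)
Move 4: P2 pit4 -> P1=[6,2,4,5,2,0](1) P2=[5,6,0,4,0,8](2)

Answer: 6 2 4 5 2 0 1 5 6 0 4 0 8 2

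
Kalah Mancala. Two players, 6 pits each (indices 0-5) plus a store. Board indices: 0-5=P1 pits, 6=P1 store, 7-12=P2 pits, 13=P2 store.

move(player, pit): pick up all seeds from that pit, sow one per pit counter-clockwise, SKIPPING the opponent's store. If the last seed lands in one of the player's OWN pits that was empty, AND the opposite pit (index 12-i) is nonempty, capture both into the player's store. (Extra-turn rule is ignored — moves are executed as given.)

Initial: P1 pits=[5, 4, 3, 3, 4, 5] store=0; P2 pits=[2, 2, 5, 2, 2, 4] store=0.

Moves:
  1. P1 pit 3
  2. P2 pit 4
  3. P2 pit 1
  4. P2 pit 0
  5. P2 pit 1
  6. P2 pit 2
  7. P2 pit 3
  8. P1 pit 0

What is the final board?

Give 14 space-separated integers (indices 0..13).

Answer: 0 6 5 2 6 7 2 1 0 0 0 2 7 3

Derivation:
Move 1: P1 pit3 -> P1=[5,4,3,0,5,6](1) P2=[2,2,5,2,2,4](0)
Move 2: P2 pit4 -> P1=[5,4,3,0,5,6](1) P2=[2,2,5,2,0,5](1)
Move 3: P2 pit1 -> P1=[5,4,3,0,5,6](1) P2=[2,0,6,3,0,5](1)
Move 4: P2 pit0 -> P1=[5,4,3,0,5,6](1) P2=[0,1,7,3,0,5](1)
Move 5: P2 pit1 -> P1=[5,4,3,0,5,6](1) P2=[0,0,8,3,0,5](1)
Move 6: P2 pit2 -> P1=[6,5,4,1,5,6](1) P2=[0,0,0,4,1,6](2)
Move 7: P2 pit3 -> P1=[7,5,4,1,5,6](1) P2=[0,0,0,0,2,7](3)
Move 8: P1 pit0 -> P1=[0,6,5,2,6,7](2) P2=[1,0,0,0,2,7](3)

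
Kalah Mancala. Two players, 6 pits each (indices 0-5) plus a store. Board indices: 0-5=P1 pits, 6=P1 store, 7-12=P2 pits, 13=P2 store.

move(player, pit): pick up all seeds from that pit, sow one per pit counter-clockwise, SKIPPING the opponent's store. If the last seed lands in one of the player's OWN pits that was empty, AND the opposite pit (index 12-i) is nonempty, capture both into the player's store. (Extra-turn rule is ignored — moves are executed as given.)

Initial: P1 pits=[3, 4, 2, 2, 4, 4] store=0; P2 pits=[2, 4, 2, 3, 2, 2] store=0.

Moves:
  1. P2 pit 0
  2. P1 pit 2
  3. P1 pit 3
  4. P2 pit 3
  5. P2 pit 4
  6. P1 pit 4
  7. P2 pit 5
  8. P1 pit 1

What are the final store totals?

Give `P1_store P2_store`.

Answer: 3 3

Derivation:
Move 1: P2 pit0 -> P1=[3,4,2,2,4,4](0) P2=[0,5,3,3,2,2](0)
Move 2: P1 pit2 -> P1=[3,4,0,3,5,4](0) P2=[0,5,3,3,2,2](0)
Move 3: P1 pit3 -> P1=[3,4,0,0,6,5](1) P2=[0,5,3,3,2,2](0)
Move 4: P2 pit3 -> P1=[3,4,0,0,6,5](1) P2=[0,5,3,0,3,3](1)
Move 5: P2 pit4 -> P1=[4,4,0,0,6,5](1) P2=[0,5,3,0,0,4](2)
Move 6: P1 pit4 -> P1=[4,4,0,0,0,6](2) P2=[1,6,4,1,0,4](2)
Move 7: P2 pit5 -> P1=[5,5,1,0,0,6](2) P2=[1,6,4,1,0,0](3)
Move 8: P1 pit1 -> P1=[5,0,2,1,1,7](3) P2=[1,6,4,1,0,0](3)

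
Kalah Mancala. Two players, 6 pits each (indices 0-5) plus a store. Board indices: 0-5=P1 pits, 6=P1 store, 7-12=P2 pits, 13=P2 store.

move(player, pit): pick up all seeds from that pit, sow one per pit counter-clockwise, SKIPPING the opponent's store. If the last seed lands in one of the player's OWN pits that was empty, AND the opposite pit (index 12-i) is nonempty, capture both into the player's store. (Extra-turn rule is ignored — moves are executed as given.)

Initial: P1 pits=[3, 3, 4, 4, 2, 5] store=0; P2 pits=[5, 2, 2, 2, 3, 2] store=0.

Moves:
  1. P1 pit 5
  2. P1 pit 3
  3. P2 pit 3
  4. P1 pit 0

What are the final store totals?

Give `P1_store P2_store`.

Answer: 6 1

Derivation:
Move 1: P1 pit5 -> P1=[3,3,4,4,2,0](1) P2=[6,3,3,3,3,2](0)
Move 2: P1 pit3 -> P1=[3,3,4,0,3,1](2) P2=[7,3,3,3,3,2](0)
Move 3: P2 pit3 -> P1=[3,3,4,0,3,1](2) P2=[7,3,3,0,4,3](1)
Move 4: P1 pit0 -> P1=[0,4,5,0,3,1](6) P2=[7,3,0,0,4,3](1)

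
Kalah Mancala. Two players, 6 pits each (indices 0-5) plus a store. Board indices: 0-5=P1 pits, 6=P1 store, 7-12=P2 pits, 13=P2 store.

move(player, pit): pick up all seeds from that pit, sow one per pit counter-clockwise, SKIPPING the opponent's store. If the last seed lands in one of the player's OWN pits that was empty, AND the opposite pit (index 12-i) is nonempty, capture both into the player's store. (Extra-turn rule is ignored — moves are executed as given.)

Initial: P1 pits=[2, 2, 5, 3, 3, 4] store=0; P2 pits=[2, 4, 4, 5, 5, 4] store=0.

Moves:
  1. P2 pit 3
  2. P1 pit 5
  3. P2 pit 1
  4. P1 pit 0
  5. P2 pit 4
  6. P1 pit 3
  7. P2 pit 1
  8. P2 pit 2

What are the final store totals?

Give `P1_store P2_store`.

Answer: 2 4

Derivation:
Move 1: P2 pit3 -> P1=[3,3,5,3,3,4](0) P2=[2,4,4,0,6,5](1)
Move 2: P1 pit5 -> P1=[3,3,5,3,3,0](1) P2=[3,5,5,0,6,5](1)
Move 3: P2 pit1 -> P1=[3,3,5,3,3,0](1) P2=[3,0,6,1,7,6](2)
Move 4: P1 pit0 -> P1=[0,4,6,4,3,0](1) P2=[3,0,6,1,7,6](2)
Move 5: P2 pit4 -> P1=[1,5,7,5,4,0](1) P2=[3,0,6,1,0,7](3)
Move 6: P1 pit3 -> P1=[1,5,7,0,5,1](2) P2=[4,1,6,1,0,7](3)
Move 7: P2 pit1 -> P1=[1,5,7,0,5,1](2) P2=[4,0,7,1,0,7](3)
Move 8: P2 pit2 -> P1=[2,6,8,0,5,1](2) P2=[4,0,0,2,1,8](4)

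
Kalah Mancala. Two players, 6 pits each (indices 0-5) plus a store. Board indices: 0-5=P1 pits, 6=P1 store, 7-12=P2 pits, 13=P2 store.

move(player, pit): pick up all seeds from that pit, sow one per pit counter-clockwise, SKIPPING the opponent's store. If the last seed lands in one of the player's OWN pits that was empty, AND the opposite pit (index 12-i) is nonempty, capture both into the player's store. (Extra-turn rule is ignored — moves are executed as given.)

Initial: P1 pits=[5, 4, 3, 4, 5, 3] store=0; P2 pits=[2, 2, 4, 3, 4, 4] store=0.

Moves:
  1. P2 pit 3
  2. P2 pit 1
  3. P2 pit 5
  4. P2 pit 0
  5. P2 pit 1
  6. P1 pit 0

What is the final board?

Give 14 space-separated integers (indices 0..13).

Answer: 0 6 2 6 6 4 1 0 0 7 0 5 0 6

Derivation:
Move 1: P2 pit3 -> P1=[5,4,3,4,5,3](0) P2=[2,2,4,0,5,5](1)
Move 2: P2 pit1 -> P1=[5,4,0,4,5,3](0) P2=[2,0,5,0,5,5](5)
Move 3: P2 pit5 -> P1=[6,5,1,5,5,3](0) P2=[2,0,5,0,5,0](6)
Move 4: P2 pit0 -> P1=[6,5,1,5,5,3](0) P2=[0,1,6,0,5,0](6)
Move 5: P2 pit1 -> P1=[6,5,1,5,5,3](0) P2=[0,0,7,0,5,0](6)
Move 6: P1 pit0 -> P1=[0,6,2,6,6,4](1) P2=[0,0,7,0,5,0](6)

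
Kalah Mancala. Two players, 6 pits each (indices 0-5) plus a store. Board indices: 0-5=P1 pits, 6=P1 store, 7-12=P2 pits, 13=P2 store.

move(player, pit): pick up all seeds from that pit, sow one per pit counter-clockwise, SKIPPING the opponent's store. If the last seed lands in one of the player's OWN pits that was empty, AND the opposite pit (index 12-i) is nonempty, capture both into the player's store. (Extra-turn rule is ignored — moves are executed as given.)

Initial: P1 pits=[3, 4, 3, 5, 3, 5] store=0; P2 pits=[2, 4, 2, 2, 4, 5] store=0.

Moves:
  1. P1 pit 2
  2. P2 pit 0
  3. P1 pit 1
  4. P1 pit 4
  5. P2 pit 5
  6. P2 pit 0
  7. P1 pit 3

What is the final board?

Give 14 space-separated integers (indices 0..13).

Answer: 4 1 2 0 1 9 2 1 8 5 3 5 0 1

Derivation:
Move 1: P1 pit2 -> P1=[3,4,0,6,4,6](0) P2=[2,4,2,2,4,5](0)
Move 2: P2 pit0 -> P1=[3,4,0,6,4,6](0) P2=[0,5,3,2,4,5](0)
Move 3: P1 pit1 -> P1=[3,0,1,7,5,7](0) P2=[0,5,3,2,4,5](0)
Move 4: P1 pit4 -> P1=[3,0,1,7,0,8](1) P2=[1,6,4,2,4,5](0)
Move 5: P2 pit5 -> P1=[4,1,2,8,0,8](1) P2=[1,6,4,2,4,0](1)
Move 6: P2 pit0 -> P1=[4,1,2,8,0,8](1) P2=[0,7,4,2,4,0](1)
Move 7: P1 pit3 -> P1=[4,1,2,0,1,9](2) P2=[1,8,5,3,5,0](1)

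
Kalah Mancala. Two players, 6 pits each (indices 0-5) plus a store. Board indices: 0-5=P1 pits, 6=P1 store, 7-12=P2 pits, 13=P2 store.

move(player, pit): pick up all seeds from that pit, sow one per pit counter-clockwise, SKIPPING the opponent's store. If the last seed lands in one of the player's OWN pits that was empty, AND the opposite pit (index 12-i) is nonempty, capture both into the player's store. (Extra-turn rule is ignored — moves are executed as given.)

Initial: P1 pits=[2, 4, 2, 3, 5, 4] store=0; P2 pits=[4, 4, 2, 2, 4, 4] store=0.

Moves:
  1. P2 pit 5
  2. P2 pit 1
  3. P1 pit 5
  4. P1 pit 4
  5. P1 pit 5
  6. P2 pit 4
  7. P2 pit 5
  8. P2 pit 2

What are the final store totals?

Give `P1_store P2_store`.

Move 1: P2 pit5 -> P1=[3,5,3,3,5,4](0) P2=[4,4,2,2,4,0](1)
Move 2: P2 pit1 -> P1=[0,5,3,3,5,4](0) P2=[4,0,3,3,5,0](5)
Move 3: P1 pit5 -> P1=[0,5,3,3,5,0](1) P2=[5,1,4,3,5,0](5)
Move 4: P1 pit4 -> P1=[0,5,3,3,0,1](2) P2=[6,2,5,3,5,0](5)
Move 5: P1 pit5 -> P1=[0,5,3,3,0,0](3) P2=[6,2,5,3,5,0](5)
Move 6: P2 pit4 -> P1=[1,6,4,3,0,0](3) P2=[6,2,5,3,0,1](6)
Move 7: P2 pit5 -> P1=[1,6,4,3,0,0](3) P2=[6,2,5,3,0,0](7)
Move 8: P2 pit2 -> P1=[2,6,4,3,0,0](3) P2=[6,2,0,4,1,1](8)

Answer: 3 8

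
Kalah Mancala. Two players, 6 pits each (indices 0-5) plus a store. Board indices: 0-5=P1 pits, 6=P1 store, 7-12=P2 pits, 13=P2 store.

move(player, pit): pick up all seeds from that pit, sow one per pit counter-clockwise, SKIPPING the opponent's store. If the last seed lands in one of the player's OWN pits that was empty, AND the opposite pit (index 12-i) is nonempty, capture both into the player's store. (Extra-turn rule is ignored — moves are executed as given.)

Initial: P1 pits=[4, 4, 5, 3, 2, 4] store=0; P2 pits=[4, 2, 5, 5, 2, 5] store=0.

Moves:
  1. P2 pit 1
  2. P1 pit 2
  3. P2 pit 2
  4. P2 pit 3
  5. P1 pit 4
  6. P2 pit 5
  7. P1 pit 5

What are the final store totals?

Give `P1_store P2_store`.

Move 1: P2 pit1 -> P1=[4,4,5,3,2,4](0) P2=[4,0,6,6,2,5](0)
Move 2: P1 pit2 -> P1=[4,4,0,4,3,5](1) P2=[5,0,6,6,2,5](0)
Move 3: P2 pit2 -> P1=[5,5,0,4,3,5](1) P2=[5,0,0,7,3,6](1)
Move 4: P2 pit3 -> P1=[6,6,1,5,3,5](1) P2=[5,0,0,0,4,7](2)
Move 5: P1 pit4 -> P1=[6,6,1,5,0,6](2) P2=[6,0,0,0,4,7](2)
Move 6: P2 pit5 -> P1=[7,7,2,6,1,7](2) P2=[6,0,0,0,4,0](3)
Move 7: P1 pit5 -> P1=[7,7,2,6,1,0](3) P2=[7,1,1,1,5,1](3)

Answer: 3 3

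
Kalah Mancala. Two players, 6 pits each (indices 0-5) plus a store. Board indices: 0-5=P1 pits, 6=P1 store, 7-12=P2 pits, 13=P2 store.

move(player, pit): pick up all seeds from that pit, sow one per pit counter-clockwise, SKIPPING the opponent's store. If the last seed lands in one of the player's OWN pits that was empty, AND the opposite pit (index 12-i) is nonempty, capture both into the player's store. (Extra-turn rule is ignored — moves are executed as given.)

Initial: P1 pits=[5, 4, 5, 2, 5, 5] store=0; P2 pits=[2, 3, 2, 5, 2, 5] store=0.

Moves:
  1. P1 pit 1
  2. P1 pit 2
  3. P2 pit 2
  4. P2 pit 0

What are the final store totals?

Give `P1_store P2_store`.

Move 1: P1 pit1 -> P1=[5,0,6,3,6,6](0) P2=[2,3,2,5,2,5](0)
Move 2: P1 pit2 -> P1=[5,0,0,4,7,7](1) P2=[3,4,2,5,2,5](0)
Move 3: P2 pit2 -> P1=[5,0,0,4,7,7](1) P2=[3,4,0,6,3,5](0)
Move 4: P2 pit0 -> P1=[5,0,0,4,7,7](1) P2=[0,5,1,7,3,5](0)

Answer: 1 0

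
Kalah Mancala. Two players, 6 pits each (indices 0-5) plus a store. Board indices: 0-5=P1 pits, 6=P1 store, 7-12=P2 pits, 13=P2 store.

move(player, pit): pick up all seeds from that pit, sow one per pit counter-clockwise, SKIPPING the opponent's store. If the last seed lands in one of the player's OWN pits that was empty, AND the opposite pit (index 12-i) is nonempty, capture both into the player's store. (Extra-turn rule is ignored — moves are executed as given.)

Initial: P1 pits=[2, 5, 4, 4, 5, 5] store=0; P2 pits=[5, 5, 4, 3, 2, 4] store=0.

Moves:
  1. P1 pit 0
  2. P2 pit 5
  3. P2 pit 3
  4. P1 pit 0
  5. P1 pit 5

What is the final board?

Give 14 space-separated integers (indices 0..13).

Move 1: P1 pit0 -> P1=[0,6,5,4,5,5](0) P2=[5,5,4,3,2,4](0)
Move 2: P2 pit5 -> P1=[1,7,6,4,5,5](0) P2=[5,5,4,3,2,0](1)
Move 3: P2 pit3 -> P1=[1,7,6,4,5,5](0) P2=[5,5,4,0,3,1](2)
Move 4: P1 pit0 -> P1=[0,8,6,4,5,5](0) P2=[5,5,4,0,3,1](2)
Move 5: P1 pit5 -> P1=[0,8,6,4,5,0](1) P2=[6,6,5,1,3,1](2)

Answer: 0 8 6 4 5 0 1 6 6 5 1 3 1 2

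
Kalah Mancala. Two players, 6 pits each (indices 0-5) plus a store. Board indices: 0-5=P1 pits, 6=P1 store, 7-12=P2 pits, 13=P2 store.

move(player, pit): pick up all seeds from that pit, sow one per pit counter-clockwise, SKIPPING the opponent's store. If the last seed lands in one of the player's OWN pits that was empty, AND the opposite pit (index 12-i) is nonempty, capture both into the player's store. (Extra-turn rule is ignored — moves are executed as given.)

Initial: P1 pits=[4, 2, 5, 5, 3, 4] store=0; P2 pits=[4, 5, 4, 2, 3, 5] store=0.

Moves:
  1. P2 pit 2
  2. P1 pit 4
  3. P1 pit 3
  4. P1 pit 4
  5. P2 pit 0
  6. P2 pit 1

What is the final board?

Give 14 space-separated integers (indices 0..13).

Answer: 5 3 5 0 0 7 2 0 0 2 5 6 8 3

Derivation:
Move 1: P2 pit2 -> P1=[4,2,5,5,3,4](0) P2=[4,5,0,3,4,6](1)
Move 2: P1 pit4 -> P1=[4,2,5,5,0,5](1) P2=[5,5,0,3,4,6](1)
Move 3: P1 pit3 -> P1=[4,2,5,0,1,6](2) P2=[6,6,0,3,4,6](1)
Move 4: P1 pit4 -> P1=[4,2,5,0,0,7](2) P2=[6,6,0,3,4,6](1)
Move 5: P2 pit0 -> P1=[4,2,5,0,0,7](2) P2=[0,7,1,4,5,7](2)
Move 6: P2 pit1 -> P1=[5,3,5,0,0,7](2) P2=[0,0,2,5,6,8](3)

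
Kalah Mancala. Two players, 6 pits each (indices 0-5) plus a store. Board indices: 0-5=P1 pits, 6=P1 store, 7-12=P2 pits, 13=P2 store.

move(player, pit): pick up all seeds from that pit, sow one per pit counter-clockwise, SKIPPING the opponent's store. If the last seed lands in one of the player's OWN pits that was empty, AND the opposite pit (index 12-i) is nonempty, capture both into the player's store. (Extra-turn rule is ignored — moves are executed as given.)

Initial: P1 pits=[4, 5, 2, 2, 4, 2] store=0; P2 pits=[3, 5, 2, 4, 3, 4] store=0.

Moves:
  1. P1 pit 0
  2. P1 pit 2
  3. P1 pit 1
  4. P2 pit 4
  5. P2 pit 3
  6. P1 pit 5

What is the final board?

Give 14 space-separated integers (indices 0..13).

Move 1: P1 pit0 -> P1=[0,6,3,3,5,2](0) P2=[3,5,2,4,3,4](0)
Move 2: P1 pit2 -> P1=[0,6,0,4,6,3](0) P2=[3,5,2,4,3,4](0)
Move 3: P1 pit1 -> P1=[0,0,1,5,7,4](1) P2=[4,5,2,4,3,4](0)
Move 4: P2 pit4 -> P1=[1,0,1,5,7,4](1) P2=[4,5,2,4,0,5](1)
Move 5: P2 pit3 -> P1=[2,0,1,5,7,4](1) P2=[4,5,2,0,1,6](2)
Move 6: P1 pit5 -> P1=[2,0,1,5,7,0](2) P2=[5,6,3,0,1,6](2)

Answer: 2 0 1 5 7 0 2 5 6 3 0 1 6 2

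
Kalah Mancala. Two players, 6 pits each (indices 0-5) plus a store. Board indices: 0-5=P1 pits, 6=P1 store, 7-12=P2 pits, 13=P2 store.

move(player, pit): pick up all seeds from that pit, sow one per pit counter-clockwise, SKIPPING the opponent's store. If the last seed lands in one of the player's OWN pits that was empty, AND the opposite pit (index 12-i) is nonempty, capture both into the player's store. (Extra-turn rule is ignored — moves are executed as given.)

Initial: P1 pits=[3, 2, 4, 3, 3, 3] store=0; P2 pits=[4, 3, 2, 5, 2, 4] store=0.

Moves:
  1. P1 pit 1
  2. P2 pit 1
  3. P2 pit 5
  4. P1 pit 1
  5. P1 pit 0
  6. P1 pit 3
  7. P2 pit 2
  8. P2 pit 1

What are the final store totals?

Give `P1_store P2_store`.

Move 1: P1 pit1 -> P1=[3,0,5,4,3,3](0) P2=[4,3,2,5,2,4](0)
Move 2: P2 pit1 -> P1=[3,0,5,4,3,3](0) P2=[4,0,3,6,3,4](0)
Move 3: P2 pit5 -> P1=[4,1,6,4,3,3](0) P2=[4,0,3,6,3,0](1)
Move 4: P1 pit1 -> P1=[4,0,7,4,3,3](0) P2=[4,0,3,6,3,0](1)
Move 5: P1 pit0 -> P1=[0,1,8,5,4,3](0) P2=[4,0,3,6,3,0](1)
Move 6: P1 pit3 -> P1=[0,1,8,0,5,4](1) P2=[5,1,3,6,3,0](1)
Move 7: P2 pit2 -> P1=[0,1,8,0,5,4](1) P2=[5,1,0,7,4,1](1)
Move 8: P2 pit1 -> P1=[0,1,8,0,5,4](1) P2=[5,0,1,7,4,1](1)

Answer: 1 1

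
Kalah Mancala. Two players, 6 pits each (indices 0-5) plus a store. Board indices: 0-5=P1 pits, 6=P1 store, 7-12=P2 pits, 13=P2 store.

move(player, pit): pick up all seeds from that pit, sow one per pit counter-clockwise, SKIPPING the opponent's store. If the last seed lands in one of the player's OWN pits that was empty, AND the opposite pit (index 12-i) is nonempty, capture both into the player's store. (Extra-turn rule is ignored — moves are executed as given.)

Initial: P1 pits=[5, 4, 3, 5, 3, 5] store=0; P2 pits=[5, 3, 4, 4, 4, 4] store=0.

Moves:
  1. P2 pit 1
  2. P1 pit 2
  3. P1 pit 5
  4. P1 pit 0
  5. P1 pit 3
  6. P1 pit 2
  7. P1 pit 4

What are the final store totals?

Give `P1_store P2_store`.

Move 1: P2 pit1 -> P1=[5,4,3,5,3,5](0) P2=[5,0,5,5,5,4](0)
Move 2: P1 pit2 -> P1=[5,4,0,6,4,6](0) P2=[5,0,5,5,5,4](0)
Move 3: P1 pit5 -> P1=[5,4,0,6,4,0](1) P2=[6,1,6,6,6,4](0)
Move 4: P1 pit0 -> P1=[0,5,1,7,5,0](8) P2=[0,1,6,6,6,4](0)
Move 5: P1 pit3 -> P1=[0,5,1,0,6,1](9) P2=[1,2,7,7,6,4](0)
Move 6: P1 pit2 -> P1=[0,5,0,0,6,1](17) P2=[1,2,0,7,6,4](0)
Move 7: P1 pit4 -> P1=[0,5,0,0,0,2](18) P2=[2,3,1,8,6,4](0)

Answer: 18 0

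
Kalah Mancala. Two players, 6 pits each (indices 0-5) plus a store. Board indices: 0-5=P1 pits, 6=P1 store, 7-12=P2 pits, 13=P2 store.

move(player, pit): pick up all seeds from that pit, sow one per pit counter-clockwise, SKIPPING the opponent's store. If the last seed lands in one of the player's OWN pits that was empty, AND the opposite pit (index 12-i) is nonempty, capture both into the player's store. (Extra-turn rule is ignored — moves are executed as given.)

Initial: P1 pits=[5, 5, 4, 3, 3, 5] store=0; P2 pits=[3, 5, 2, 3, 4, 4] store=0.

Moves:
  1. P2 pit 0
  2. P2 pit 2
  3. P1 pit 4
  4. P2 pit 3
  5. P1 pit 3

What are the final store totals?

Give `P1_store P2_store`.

Answer: 2 1

Derivation:
Move 1: P2 pit0 -> P1=[5,5,4,3,3,5](0) P2=[0,6,3,4,4,4](0)
Move 2: P2 pit2 -> P1=[5,5,4,3,3,5](0) P2=[0,6,0,5,5,5](0)
Move 3: P1 pit4 -> P1=[5,5,4,3,0,6](1) P2=[1,6,0,5,5,5](0)
Move 4: P2 pit3 -> P1=[6,6,4,3,0,6](1) P2=[1,6,0,0,6,6](1)
Move 5: P1 pit3 -> P1=[6,6,4,0,1,7](2) P2=[1,6,0,0,6,6](1)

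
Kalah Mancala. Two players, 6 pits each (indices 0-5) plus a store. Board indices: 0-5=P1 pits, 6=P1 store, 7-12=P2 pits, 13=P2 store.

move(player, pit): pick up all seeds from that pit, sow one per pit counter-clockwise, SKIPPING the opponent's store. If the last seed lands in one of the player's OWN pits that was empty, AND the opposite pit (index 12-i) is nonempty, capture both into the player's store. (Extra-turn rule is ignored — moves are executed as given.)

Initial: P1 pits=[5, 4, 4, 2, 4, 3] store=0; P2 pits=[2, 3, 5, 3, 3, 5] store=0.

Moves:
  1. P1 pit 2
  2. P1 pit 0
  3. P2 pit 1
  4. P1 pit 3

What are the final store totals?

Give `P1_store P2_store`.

Answer: 2 0

Derivation:
Move 1: P1 pit2 -> P1=[5,4,0,3,5,4](1) P2=[2,3,5,3,3,5](0)
Move 2: P1 pit0 -> P1=[0,5,1,4,6,5](1) P2=[2,3,5,3,3,5](0)
Move 3: P2 pit1 -> P1=[0,5,1,4,6,5](1) P2=[2,0,6,4,4,5](0)
Move 4: P1 pit3 -> P1=[0,5,1,0,7,6](2) P2=[3,0,6,4,4,5](0)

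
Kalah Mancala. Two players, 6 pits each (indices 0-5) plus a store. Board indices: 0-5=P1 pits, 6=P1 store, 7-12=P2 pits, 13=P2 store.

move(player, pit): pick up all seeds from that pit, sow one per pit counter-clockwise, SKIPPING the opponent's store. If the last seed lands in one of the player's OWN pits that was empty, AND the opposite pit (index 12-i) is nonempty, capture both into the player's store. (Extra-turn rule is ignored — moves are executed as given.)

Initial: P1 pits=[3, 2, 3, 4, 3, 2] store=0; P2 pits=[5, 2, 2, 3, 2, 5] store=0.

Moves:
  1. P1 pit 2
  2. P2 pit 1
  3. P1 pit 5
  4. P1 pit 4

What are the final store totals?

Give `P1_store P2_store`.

Move 1: P1 pit2 -> P1=[3,2,0,5,4,3](0) P2=[5,2,2,3,2,5](0)
Move 2: P2 pit1 -> P1=[3,2,0,5,4,3](0) P2=[5,0,3,4,2,5](0)
Move 3: P1 pit5 -> P1=[3,2,0,5,4,0](1) P2=[6,1,3,4,2,5](0)
Move 4: P1 pit4 -> P1=[3,2,0,5,0,1](2) P2=[7,2,3,4,2,5](0)

Answer: 2 0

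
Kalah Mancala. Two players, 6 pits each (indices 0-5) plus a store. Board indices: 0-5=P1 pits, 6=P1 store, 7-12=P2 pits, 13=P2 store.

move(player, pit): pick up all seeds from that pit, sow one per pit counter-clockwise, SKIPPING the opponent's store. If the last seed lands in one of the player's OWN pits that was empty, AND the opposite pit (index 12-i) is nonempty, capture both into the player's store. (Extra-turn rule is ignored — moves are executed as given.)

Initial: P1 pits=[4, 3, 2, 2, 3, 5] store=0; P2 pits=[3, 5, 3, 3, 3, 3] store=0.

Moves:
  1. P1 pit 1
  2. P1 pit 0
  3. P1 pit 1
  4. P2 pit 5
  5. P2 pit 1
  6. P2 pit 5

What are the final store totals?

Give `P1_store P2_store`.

Answer: 0 3

Derivation:
Move 1: P1 pit1 -> P1=[4,0,3,3,4,5](0) P2=[3,5,3,3,3,3](0)
Move 2: P1 pit0 -> P1=[0,1,4,4,5,5](0) P2=[3,5,3,3,3,3](0)
Move 3: P1 pit1 -> P1=[0,0,5,4,5,5](0) P2=[3,5,3,3,3,3](0)
Move 4: P2 pit5 -> P1=[1,1,5,4,5,5](0) P2=[3,5,3,3,3,0](1)
Move 5: P2 pit1 -> P1=[1,1,5,4,5,5](0) P2=[3,0,4,4,4,1](2)
Move 6: P2 pit5 -> P1=[1,1,5,4,5,5](0) P2=[3,0,4,4,4,0](3)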